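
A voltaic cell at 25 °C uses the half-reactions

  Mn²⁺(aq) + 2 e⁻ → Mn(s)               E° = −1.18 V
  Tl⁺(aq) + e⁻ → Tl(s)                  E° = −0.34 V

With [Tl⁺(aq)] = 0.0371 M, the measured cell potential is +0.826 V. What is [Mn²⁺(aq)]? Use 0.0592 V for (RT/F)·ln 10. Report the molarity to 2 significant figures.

Tl⁺/Tl is the cathode (higher E°); E°cell = −0.34 − (−1.18) = +0.84 V with n = 2.
From the Nernst equation, log Q = n(E° − E)/0.0592 = 2·(+0.84 − (+0.826))/0.0592 = 0.473.
Balancing electrons gives 2 Tl⁺(aq) + Mn(s) → 2 Tl(s) + Mn²⁺(aq); thus Q = [Mn²⁺(aq)] / [Tl⁺(aq)]^2.
Isolating [Mn²⁺(aq)] in Q = 10^{0.473} yields log [Mn²⁺(aq)] = −2.388, i.e. 0.0041 M.

0.0041 M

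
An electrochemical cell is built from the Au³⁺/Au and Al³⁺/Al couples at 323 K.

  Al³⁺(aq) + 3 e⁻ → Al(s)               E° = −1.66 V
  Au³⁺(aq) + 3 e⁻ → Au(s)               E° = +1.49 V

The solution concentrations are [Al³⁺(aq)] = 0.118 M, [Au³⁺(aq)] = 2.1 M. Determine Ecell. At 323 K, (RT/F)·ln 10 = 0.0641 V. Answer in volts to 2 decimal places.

Since E°(Au³⁺/Au) > E°(Al³⁺/Al), Au³⁺/Au serves as the cathode.
E°cell = +1.49 − (−1.66) = +3.15 V, with n = 3 electrons transferred.
For the overall reaction Au³⁺(aq) + Al(s) → Au(s) + Al³⁺(aq), Q = [Al³⁺(aq)] / [Au³⁺(aq)] = 0.0562, giving log Q = −1.250.
By the Nernst equation, E = +3.15 − (0.0641/3)·(−1.250) = +3.18 V.

+3.18 V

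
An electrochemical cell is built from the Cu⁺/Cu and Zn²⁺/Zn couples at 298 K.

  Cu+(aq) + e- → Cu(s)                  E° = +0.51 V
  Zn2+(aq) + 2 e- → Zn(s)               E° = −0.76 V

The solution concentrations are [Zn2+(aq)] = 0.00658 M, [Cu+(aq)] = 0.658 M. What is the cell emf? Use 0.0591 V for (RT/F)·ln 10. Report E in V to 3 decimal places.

+1.324 V

The Cu⁺/Cu couple has the more positive E°, so it is the cathode; Zn²⁺/Zn is the anode.
The standard potential is +0.51 − (−0.76) = +1.27 V and the balanced reaction transfers n = 2 electrons.
The balanced reaction is 2 Cu+(aq) + Zn(s) → 2 Cu(s) + Zn2+(aq), so Q = [Zn2+(aq)] / [Cu+(aq)]^2 = 0.0152 and log Q = −1.818.
By the Nernst equation, E = +1.27 − (0.0591/2)·(−1.818) = +1.324 V.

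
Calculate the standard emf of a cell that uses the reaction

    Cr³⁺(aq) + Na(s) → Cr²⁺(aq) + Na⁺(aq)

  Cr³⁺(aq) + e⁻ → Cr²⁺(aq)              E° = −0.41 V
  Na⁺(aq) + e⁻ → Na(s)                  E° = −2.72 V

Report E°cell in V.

In the reaction as written, Cr³⁺(aq) is reduced (cathode) and Na⁺(aq) is produced by oxidation at the anode.
E°cell = E°(cathode) − E°(anode) = −0.41 − (−2.72) = +2.31 V.

+2.31 V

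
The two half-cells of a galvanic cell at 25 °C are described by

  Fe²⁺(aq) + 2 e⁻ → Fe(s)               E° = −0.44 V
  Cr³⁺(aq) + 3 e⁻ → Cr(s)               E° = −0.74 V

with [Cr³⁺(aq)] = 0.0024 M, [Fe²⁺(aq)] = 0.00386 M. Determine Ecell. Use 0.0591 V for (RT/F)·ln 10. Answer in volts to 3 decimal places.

+0.280 V

Fe²⁺/Fe is reduced (cathode, E° = −0.44 V) and Cr³⁺/Cr is oxidized (anode).
The standard potential is −0.44 − (−0.74) = +0.30 V and the balanced reaction transfers n = 6 electrons.
The balanced reaction is 3 Fe²⁺(aq) + 2 Cr(s) → 3 Fe(s) + 2 Cr³⁺(aq), so Q = [Cr³⁺(aq)]^2 / [Fe²⁺(aq)]^3 = 100 and log Q = 2.001.
E = E° − (0.0591/n)·log Q = +0.30 − (0.0591/6)(2.001) = +0.280 V.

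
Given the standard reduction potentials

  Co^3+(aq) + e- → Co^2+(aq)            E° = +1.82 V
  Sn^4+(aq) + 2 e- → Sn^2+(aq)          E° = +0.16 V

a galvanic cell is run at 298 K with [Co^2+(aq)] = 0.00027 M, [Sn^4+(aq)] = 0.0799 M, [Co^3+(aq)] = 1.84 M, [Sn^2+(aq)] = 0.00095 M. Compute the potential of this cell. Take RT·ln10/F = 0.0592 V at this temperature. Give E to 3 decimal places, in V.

+1.830 V

Since E°(Co³⁺/Co²⁺) > E°(Sn⁴⁺/Sn²⁺), Co³⁺/Co²⁺ serves as the cathode.
E°cell = E°cat − E°an = +1.82 − (+0.16) = +1.66 V; n = 2.
For the overall reaction 2 Co^3+(aq) + Sn^2+(aq) → 2 Co^2+(aq) + Sn^4+(aq), Q = ([Co^2+(aq)]^2·[Sn^4+(aq)]) / ([Co^3+(aq)]^2·[Sn^2+(aq)]) = 1.81×10^−6, giving log Q = −5.742.
Applying E = E° − (RT ln10/nF)·log Q gives +1.66 − (0.0592/2)(−5.742) = +1.830 V.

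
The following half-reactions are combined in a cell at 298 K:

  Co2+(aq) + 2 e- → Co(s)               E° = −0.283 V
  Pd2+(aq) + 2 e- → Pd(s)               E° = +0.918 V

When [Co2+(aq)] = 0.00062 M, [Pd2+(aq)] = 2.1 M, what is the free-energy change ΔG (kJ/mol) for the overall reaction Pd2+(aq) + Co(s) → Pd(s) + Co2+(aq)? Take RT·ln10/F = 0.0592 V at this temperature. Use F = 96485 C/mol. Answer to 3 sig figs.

−252 kJ/mol

The standard cell potential is +0.918 − (−0.283) = +1.201 V, with n = 2 electrons in the balanced equation.
Here Q = [Co2+(aq)] / [Pd2+(aq)] = 0.000295 (log Q = −3.530), giving E = +1.201 − (0.0592/2)·(−3.530) = +1.3055 V.
Then ΔG = −nFE = −2 × 96485 × +1.3055 J/mol = −252 kJ/mol.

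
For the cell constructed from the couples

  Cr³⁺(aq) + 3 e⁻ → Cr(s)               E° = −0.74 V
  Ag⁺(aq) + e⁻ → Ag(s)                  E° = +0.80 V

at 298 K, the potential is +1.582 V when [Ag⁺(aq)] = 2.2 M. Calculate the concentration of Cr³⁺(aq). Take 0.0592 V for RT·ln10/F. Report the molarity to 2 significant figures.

The Ag⁺/Ag couple has the larger reduction potential, so it is the cathode: E°cell = +0.80 − (−0.74) = +1.54 V and n = 3.
From the Nernst equation, log Q = n(E° − E)/0.0592 = 3·(+1.54 − (+1.582))/0.0592 = −2.128.
The balanced reaction is 3 Ag⁺(aq) + Cr(s) → 3 Ag(s) + Cr³⁺(aq), so Q = [Cr³⁺(aq)] / [Ag⁺(aq)]^3.
Substituting the known concentrations and solving, log [Cr³⁺(aq)] = −1.101 and [Cr³⁺(aq)] = 0.079 M.

0.079 M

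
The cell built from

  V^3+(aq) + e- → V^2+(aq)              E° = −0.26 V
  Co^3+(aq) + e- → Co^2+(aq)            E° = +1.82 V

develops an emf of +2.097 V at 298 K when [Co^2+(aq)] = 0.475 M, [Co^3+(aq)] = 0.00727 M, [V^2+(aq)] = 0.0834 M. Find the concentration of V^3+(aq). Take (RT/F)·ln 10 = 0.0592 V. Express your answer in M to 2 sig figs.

0.00066 M

Co³⁺/Co²⁺ is the cathode (higher E°); E°cell = +1.82 − (−0.26) = +2.08 V with n = 1.
Rearranging E = E° − (0.0592/n)·log Q gives log Q = 1(+2.08 − (+2.097))/0.0592 = −0.287.
For Co^3+(aq) + V^2+(aq) → Co^2+(aq) + V^3+(aq), the reaction quotient is Q = ([Co^2+(aq)]·[V^3+(aq)]) / ([Co^3+(aq)]·[V^2+(aq)]).
Isolating [V^3+(aq)] in Q = 10^{−0.287} yields log [V^3+(aq)] = −3.181, i.e. 0.00066 M.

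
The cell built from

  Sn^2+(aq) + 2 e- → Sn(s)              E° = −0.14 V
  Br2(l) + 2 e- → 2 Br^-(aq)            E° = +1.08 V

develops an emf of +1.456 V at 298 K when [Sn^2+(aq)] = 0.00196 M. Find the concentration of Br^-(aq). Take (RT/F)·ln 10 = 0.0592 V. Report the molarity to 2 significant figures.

The Br₂/Br⁻ couple has the larger reduction potential, so it is the cathode: E°cell = +1.08 − (−0.14) = +1.22 V and n = 2.
Since E = E° − (0.0592/n)·log Q, log Q = n(E° − E)/0.0592 = −7.973.
The balanced reaction is Br2(l) + Sn(s) → 2 Br^-(aq) + Sn^2+(aq), so Q = [Br^-(aq)]^2·[Sn^2+(aq)].
Substituting the known concentrations and solving, log [Br^-(aq)] = −2.633 and [Br^-(aq)] = 0.0023 M.

0.0023 M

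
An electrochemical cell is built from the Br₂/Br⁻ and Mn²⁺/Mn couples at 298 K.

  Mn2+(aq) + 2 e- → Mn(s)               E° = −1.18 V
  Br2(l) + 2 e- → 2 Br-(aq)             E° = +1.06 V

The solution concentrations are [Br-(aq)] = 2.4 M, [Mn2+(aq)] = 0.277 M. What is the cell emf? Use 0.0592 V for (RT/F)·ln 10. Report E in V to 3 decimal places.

+2.234 V

Br₂/Br⁻ is reduced (cathode, E° = +1.06 V) and Mn²⁺/Mn is oxidized (anode).
E°cell = +1.06 − (−1.18) = +2.24 V, with n = 2 electrons transferred.
For the overall reaction Br2(l) + Mn(s) → 2 Br-(aq) + Mn2+(aq), Q = [Br-(aq)]^2·[Mn2+(aq)] = 1.6, giving log Q = 0.203.
E = E° − (0.0592/n)·log Q = +2.24 − (0.0592/2)(0.203) = +2.234 V.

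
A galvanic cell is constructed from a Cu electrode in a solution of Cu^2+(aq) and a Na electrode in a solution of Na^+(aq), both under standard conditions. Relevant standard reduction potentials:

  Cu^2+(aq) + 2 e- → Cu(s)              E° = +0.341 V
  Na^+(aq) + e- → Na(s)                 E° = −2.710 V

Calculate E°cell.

The Cu²⁺/Cu couple has the higher E°, so Cu ion is reduced (cathode) and Na is oxidized (anode).
E°cell = E°(cathode) − E°(anode) = +0.341 − (−2.710) = +3.051 V.

+3.051 V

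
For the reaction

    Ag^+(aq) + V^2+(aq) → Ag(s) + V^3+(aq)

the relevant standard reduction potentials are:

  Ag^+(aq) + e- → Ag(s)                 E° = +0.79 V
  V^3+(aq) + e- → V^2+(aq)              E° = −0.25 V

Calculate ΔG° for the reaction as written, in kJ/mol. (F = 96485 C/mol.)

−100 kJ/mol

In the reaction as written Ag^+(aq) is reduced, so the Ag⁺/Ag couple is the cathode and V³⁺/V²⁺ is the anode.
E°cell = +0.79 − (−0.25) = +1.04 V; balancing electrons gives n = 1.
ΔG° = −nFE°cell = −(1)(96485)(+1.04) J/mol = −100 kJ/mol.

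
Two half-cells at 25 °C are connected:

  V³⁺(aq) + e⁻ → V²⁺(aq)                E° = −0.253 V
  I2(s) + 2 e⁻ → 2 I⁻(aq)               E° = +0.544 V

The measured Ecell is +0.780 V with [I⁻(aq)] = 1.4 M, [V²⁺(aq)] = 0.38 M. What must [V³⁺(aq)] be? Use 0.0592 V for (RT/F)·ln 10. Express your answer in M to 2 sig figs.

With I₂/I⁻ at the cathode and V³⁺/V²⁺ at the anode, E°cell = +0.544 − (−0.253) = +0.797 V (n = 2).
From the Nernst equation, log Q = n(E° − E)/0.0592 = 2·(+0.797 − (+0.780))/0.0592 = 0.574.
The balanced reaction is I2(s) + 2 V²⁺(aq) → 2 I⁻(aq) + 2 V³⁺(aq), so Q = ([I⁻(aq)]^2·[V³⁺(aq)]^2) / [V²⁺(aq)]^2.
Solving for the unknown gives log [V³⁺(aq)] = −0.279, so [V³⁺(aq)] ≈ 0.53 M.

0.53 M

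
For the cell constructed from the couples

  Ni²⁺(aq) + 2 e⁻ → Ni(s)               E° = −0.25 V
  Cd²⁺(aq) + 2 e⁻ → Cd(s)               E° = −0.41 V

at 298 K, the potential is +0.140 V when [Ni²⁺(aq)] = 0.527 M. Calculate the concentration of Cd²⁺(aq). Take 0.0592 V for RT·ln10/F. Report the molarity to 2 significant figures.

2.5 M

The Ni²⁺/Ni couple has the larger reduction potential, so it is the cathode: E°cell = −0.25 − (−0.41) = +0.16 V and n = 2.
Since E = E° − (0.0592/n)·log Q, log Q = n(E° − E)/0.0592 = 0.676.
Balancing electrons gives Ni²⁺(aq) + Cd(s) → Ni(s) + Cd²⁺(aq); thus Q = [Cd²⁺(aq)] / [Ni²⁺(aq)].
Isolating [Cd²⁺(aq)] in Q = 10^{0.676} yields log [Cd²⁺(aq)] = 0.398, i.e. 2.5 M.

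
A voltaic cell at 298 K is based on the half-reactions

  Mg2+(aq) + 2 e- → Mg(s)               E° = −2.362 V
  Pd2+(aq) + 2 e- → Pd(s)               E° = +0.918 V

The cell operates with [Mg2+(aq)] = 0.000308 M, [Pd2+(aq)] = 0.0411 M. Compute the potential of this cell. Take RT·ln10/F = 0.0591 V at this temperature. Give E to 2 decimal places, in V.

The Pd²⁺/Pd couple has the more positive E°, so it is the cathode; Mg²⁺/Mg is the anode.
The standard potential is +0.918 − (−2.362) = +3.280 V and the balanced reaction transfers n = 2 electrons.
For the overall reaction Pd2+(aq) + Mg(s) → Pd(s) + Mg2+(aq), Q = [Mg2+(aq)] / [Pd2+(aq)] = 0.00749, giving log Q = −2.125.
By the Nernst equation, E = +3.280 − (0.0591/2)·(−2.125) = +3.34 V.

+3.34 V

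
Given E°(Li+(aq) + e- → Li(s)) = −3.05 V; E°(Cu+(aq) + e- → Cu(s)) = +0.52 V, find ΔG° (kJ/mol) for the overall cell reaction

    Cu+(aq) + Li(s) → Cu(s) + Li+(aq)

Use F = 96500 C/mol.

In the reaction as written Cu+(aq) is reduced, so the Cu⁺/Cu couple is the cathode and Li⁺/Li is the anode.
E°cell = +0.52 − (−3.05) = +3.57 V; balancing electrons gives n = 1.
ΔG° = −nFE°cell = −(1)(96500)(+3.57) J/mol = −345 kJ/mol.

−345 kJ/mol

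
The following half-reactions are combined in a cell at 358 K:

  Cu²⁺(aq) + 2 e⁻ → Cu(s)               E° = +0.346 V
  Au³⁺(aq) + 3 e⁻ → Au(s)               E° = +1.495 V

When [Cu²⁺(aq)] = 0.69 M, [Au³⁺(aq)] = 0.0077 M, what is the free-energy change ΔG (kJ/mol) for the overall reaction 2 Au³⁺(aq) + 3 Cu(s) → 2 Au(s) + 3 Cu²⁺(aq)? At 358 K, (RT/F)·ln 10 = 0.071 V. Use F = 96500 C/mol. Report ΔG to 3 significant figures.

The standard cell potential is +1.495 − (+0.346) = +1.149 V, with n = 6 electrons in the balanced equation.
Here Q = [Cu²⁺(aq)]^3 / [Au³⁺(aq)]^2 = 5.54×10^3 (log Q = 3.744), giving E = +1.149 − (0.071/6)·(3.744) = +1.1047 V.
ΔG = −nFE = −(6)(96500)(+1.1047) J/mol = −640 kJ/mol.

−640 kJ/mol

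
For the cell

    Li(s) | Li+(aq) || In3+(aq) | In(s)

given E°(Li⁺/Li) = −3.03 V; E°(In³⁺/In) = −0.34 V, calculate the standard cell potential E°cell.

By convention the left-hand electrode in cell notation is the anode (oxidation) and the right-hand electrode is the cathode (reduction).
E°cell = E°(right) − E°(left) = −0.34 − (−3.03) = +2.69 V.

+2.69 V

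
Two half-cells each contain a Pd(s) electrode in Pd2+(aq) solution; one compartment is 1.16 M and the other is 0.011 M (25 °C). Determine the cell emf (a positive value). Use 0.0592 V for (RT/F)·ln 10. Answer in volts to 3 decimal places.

For a concentration cell E°cell = 0, since both electrodes use the same couple.
The compartment with the higher Pd2+(aq) concentration (1.16 M) acts as the cathode; ions are reduced there and produced at the dilute (0.011 M) anode.
With n = 2, Ecell = −(0.0592/2)·log([dilute]/[conc]) = −(0.0592/2)·log(0.011/1.16) = +0.060 V.

0.060 V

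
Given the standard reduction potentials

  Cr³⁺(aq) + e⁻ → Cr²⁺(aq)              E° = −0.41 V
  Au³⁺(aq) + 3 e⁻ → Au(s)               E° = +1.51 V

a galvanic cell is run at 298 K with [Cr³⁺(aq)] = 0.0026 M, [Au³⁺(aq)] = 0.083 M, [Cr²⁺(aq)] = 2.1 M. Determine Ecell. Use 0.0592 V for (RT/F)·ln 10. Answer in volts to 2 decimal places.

+2.07 V

Since E°(Au³⁺/Au) > E°(Cr³⁺/Cr²⁺), Au³⁺/Au serves as the cathode.
E°cell = E°cat − E°an = +1.51 − (−0.41) = +1.92 V; n = 3.
The balanced reaction is Au³⁺(aq) + 3 Cr²⁺(aq) → Au(s) + 3 Cr³⁺(aq), so Q = [Cr³⁺(aq)]^3 / ([Au³⁺(aq)]·[Cr²⁺(aq)]^3) = 2.29×10^−8 and log Q = −7.641.
By the Nernst equation, E = +1.92 − (0.0592/3)·(−7.641) = +2.07 V.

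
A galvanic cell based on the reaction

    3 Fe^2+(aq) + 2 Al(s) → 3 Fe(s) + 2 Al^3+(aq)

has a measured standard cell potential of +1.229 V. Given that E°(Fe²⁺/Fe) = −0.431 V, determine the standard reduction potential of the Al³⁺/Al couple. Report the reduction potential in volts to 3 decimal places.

−1.660 V

In the reaction as written the Fe²⁺/Fe couple is reduced (cathode) and Al³⁺/Al is oxidized (anode), so E°cell = E°(Fe²⁺/Fe) − E°(Al³⁺/Al).
E°(Al³⁺/Al) = E°(cathode) − E°cell = −0.431 − (+1.229) = −1.660 V.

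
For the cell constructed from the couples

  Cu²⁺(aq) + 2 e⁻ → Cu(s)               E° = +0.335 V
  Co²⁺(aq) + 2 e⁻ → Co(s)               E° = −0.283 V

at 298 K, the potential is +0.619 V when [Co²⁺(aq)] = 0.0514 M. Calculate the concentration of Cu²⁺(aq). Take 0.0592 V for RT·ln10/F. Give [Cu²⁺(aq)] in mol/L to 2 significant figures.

0.056 M

With Cu²⁺/Cu at the cathode and Co²⁺/Co at the anode, E°cell = +0.335 − (−0.283) = +0.618 V (n = 2).
Since E = E° − (0.0592/n)·log Q, log Q = n(E° − E)/0.0592 = −0.034.
The balanced reaction is Cu²⁺(aq) + Co(s) → Cu(s) + Co²⁺(aq), so Q = [Co²⁺(aq)] / [Cu²⁺(aq)].
Substituting the known concentrations and solving, log [Cu²⁺(aq)] = −1.255 and [Cu²⁺(aq)] = 0.056 M.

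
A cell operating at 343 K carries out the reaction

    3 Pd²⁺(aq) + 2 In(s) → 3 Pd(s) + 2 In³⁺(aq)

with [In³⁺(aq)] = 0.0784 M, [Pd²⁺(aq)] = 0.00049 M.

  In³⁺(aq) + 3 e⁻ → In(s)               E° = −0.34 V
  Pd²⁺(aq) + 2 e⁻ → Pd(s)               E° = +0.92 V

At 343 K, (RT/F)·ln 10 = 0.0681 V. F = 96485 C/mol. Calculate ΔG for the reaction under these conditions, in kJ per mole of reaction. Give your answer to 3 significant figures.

−679 kJ/mol

The standard cell potential is +0.92 − (−0.34) = +1.26 V, with n = 6 electrons in the balanced equation.
Q = [In³⁺(aq)]^2 / [Pd²⁺(aq)]^3 = 5.22×10^7, so log Q = 7.718 and E = +1.26 − (0.0681/6)(7.718) = +1.1724 V.
ΔG = −nFE = −(6)(96485)(+1.1724) J/mol = −679 kJ/mol.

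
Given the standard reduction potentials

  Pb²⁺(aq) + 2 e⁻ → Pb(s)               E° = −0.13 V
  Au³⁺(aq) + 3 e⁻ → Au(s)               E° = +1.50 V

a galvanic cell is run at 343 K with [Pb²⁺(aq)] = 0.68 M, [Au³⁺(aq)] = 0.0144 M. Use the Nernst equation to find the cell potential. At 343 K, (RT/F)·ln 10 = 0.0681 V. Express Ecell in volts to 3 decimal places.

Au³⁺/Au is reduced (cathode, E° = +1.50 V) and Pb²⁺/Pb is oxidized (anode).
The standard potential is +1.50 − (−0.13) = +1.63 V and the balanced reaction transfers n = 6 electrons.
Balancing gives 2 Au³⁺(aq) + 3 Pb(s) → 2 Au(s) + 3 Pb²⁺(aq); hence Q = [Pb²⁺(aq)]^3 / [Au³⁺(aq)]^2 = 1.52×10^3 (log Q = 3.181).
E = E° − (0.0681/n)·log Q = +1.63 − (0.0681/6)(3.181) = +1.594 V.

+1.594 V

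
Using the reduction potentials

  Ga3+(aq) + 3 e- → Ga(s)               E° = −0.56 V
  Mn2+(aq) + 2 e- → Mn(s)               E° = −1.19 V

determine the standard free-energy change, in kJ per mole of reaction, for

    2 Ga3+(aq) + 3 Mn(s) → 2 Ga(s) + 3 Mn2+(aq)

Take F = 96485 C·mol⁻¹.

In the reaction as written Ga3+(aq) is reduced, so the Ga³⁺/Ga couple is the cathode and Mn²⁺/Mn is the anode.
E°cell = −0.56 − (−1.19) = +0.63 V; balancing electrons gives n = 6.
ΔG° = −nFE°cell = −(6)(96485)(+0.63) J/mol = −365 kJ/mol.

−365 kJ/mol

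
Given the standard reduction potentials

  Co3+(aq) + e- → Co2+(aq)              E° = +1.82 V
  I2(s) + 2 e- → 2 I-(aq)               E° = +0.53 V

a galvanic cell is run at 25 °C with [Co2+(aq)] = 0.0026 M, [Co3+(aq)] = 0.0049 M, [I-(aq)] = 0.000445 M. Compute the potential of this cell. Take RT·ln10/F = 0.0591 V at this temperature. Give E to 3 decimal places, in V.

The Co³⁺/Co²⁺ couple has the more positive E°, so it is the cathode; I₂/I⁻ is the anode.
The standard potential is +1.82 − (+0.53) = +1.29 V and the balanced reaction transfers n = 2 electrons.
The balanced reaction is 2 Co3+(aq) + 2 I-(aq) → 2 Co2+(aq) + I2(s), so Q = [Co2+(aq)]^2 / ([Co3+(aq)]^2·[I-(aq)]^2) = 1.42×10^6 and log Q = 6.153.
By the Nernst equation, E = +1.29 − (0.0591/2)·(6.153) = +1.108 V.

+1.108 V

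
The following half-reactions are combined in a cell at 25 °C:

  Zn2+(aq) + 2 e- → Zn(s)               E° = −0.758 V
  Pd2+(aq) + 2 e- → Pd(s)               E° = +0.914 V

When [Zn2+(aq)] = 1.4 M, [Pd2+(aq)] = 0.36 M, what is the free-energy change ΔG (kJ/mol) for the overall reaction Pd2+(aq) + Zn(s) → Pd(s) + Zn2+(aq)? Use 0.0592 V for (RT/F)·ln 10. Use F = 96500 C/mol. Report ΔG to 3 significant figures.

−319 kJ/mol

With Pd²⁺/Pd reduced at the cathode, E°cell = +0.914 − (−0.758) = +1.672 V and n = 2.
Q = [Zn2+(aq)] / [Pd2+(aq)] = 3.89, so log Q = 0.590 and E = +1.672 − (0.0592/2)(0.590) = +1.6545 V.
Finally ΔG = −nFE = −(2)(96500 C/mol)(+1.6545 V) = −319 kJ/mol.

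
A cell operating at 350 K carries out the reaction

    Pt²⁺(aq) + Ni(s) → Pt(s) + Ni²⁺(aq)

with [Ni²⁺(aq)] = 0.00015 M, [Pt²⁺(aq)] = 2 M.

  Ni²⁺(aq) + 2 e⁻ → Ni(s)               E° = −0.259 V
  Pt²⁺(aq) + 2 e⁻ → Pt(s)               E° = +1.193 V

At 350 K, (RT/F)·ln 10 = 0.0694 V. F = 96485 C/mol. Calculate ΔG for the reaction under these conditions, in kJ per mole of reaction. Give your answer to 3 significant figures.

The standard cell potential is +1.193 − (−0.259) = +1.452 V, with n = 2 electrons in the balanced equation.
Q = [Ni²⁺(aq)] / [Pt²⁺(aq)] = 7.5×10^−5, so log Q = −4.125 and E = +1.452 − (0.0694/2)(−4.125) = +1.5951 V.
Then ΔG = −nFE = −2 × 96485 × +1.5951 J/mol = −308 kJ/mol.

−308 kJ/mol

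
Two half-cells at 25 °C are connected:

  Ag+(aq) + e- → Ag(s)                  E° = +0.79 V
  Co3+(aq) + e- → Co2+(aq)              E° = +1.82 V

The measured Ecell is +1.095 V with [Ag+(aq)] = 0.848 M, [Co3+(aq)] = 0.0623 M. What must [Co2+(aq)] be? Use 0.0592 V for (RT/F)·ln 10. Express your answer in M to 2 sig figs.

0.0059 M

The Co³⁺/Co²⁺ couple has the larger reduction potential, so it is the cathode: E°cell = +1.82 − (+0.79) = +1.03 V and n = 1.
Since E = E° − (0.0592/n)·log Q, log Q = n(E° − E)/0.0592 = −1.098.
The balanced reaction is Co3+(aq) + Ag(s) → Co2+(aq) + Ag+(aq), so Q = ([Co2+(aq)]·[Ag+(aq)]) / [Co3+(aq)].
Isolating [Co2+(aq)] in Q = 10^{−1.098} yields log [Co2+(aq)] = −2.232, i.e. 0.0059 M.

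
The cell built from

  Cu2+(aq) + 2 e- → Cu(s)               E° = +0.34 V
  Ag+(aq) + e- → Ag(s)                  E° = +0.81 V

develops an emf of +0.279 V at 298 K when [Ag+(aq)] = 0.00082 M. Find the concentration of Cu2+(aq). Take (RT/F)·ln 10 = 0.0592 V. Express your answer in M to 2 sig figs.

Ag⁺/Ag is the cathode (higher E°); E°cell = +0.81 − (+0.34) = +0.47 V with n = 2.
From the Nernst equation, log Q = n(E° − E)/0.0592 = 2·(+0.47 − (+0.279))/0.0592 = 6.453.
For 2 Ag+(aq) + Cu(s) → 2 Ag(s) + Cu2+(aq), the reaction quotient is Q = [Cu2+(aq)] / [Ag+(aq)]^2.
Isolating [Cu2+(aq)] in Q = 10^{6.453} yields log [Cu2+(aq)] = 0.281, i.e. 1.9 M.

1.9 M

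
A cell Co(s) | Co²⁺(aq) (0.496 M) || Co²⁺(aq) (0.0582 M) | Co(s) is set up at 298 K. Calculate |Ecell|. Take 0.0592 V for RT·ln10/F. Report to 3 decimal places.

For a concentration cell E°cell = 0, since both electrodes use the same couple.
The compartment with the higher Co²⁺(aq) concentration (0.496 M) acts as the cathode; ions are reduced there and produced at the dilute (0.0582 M) anode.
With n = 2, Ecell = −(0.0592/2)·log([dilute]/[conc]) = −(0.0592/2)·log(0.0582/0.496) = +0.028 V.

0.028 V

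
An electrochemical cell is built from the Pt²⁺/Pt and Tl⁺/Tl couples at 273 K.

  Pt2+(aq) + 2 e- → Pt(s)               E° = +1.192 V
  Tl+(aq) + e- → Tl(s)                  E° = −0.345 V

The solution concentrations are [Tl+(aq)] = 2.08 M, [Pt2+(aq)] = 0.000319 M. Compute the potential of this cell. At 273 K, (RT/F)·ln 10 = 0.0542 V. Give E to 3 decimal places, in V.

The Pt²⁺/Pt couple has the more positive E°, so it is the cathode; Tl⁺/Tl is the anode.
E°cell = E°cat − E°an = +1.192 − (−0.345) = +1.537 V; n = 2.
Balancing gives Pt2+(aq) + 2 Tl(s) → Pt(s) + 2 Tl+(aq); hence Q = [Tl+(aq)]^2 / [Pt2+(aq)] = 1.36×10^4 (log Q = 4.132).
By the Nernst equation, E = +1.537 − (0.0542/2)·(4.132) = +1.425 V.

+1.425 V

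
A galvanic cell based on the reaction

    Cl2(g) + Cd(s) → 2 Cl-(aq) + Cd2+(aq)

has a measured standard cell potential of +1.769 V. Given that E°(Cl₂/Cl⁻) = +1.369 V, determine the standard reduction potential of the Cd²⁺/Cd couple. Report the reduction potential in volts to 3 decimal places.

−0.400 V

In the reaction as written the Cl₂/Cl⁻ couple is reduced (cathode) and Cd²⁺/Cd is oxidized (anode), so E°cell = E°(Cl₂/Cl⁻) − E°(Cd²⁺/Cd).
E°(Cd²⁺/Cd) = E°(cathode) − E°cell = +1.369 − (+1.769) = −0.400 V.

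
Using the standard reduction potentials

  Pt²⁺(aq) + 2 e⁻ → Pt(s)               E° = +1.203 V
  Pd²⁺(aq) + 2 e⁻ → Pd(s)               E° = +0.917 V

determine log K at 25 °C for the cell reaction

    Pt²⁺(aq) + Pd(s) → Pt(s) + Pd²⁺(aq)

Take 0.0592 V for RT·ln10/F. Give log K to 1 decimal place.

log K = 9.7

The Pt²⁺/Pt couple is reduced (cathode); E°cell = +1.203 − (+0.917) = +0.286 V with n = 2.
At equilibrium E = 0, so log K = nE°cell / 0.0592 = (2)(+0.286) / 0.0592 = 9.7.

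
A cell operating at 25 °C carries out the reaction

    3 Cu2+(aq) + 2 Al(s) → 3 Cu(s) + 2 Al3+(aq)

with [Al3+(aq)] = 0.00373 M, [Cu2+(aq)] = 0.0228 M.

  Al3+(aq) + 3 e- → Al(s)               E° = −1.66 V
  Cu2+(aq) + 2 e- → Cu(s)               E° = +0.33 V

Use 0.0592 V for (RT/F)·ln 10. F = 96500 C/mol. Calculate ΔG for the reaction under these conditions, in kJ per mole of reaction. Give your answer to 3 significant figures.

−1150 kJ/mol

With Cu²⁺/Cu reduced at the cathode, E°cell = +0.33 − (−1.66) = +1.99 V and n = 6.
Q = [Al3+(aq)]^2 / [Cu2+(aq)]^3 = 1.17, so log Q = 0.070 and E = +1.99 − (0.0592/6)(0.070) = +1.9893 V.
Then ΔG = −nFE = −6 × 96500 × +1.9893 J/mol = −1150 kJ/mol.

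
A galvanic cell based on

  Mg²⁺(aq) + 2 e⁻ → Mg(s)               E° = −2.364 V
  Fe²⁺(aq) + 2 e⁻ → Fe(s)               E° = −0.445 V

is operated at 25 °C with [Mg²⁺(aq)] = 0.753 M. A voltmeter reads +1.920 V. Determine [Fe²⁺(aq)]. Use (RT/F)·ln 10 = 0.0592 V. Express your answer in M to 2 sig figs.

With Fe²⁺/Fe at the cathode and Mg²⁺/Mg at the anode, E°cell = −0.445 − (−2.364) = +1.919 V (n = 2).
Rearranging E = E° − (0.0592/n)·log Q gives log Q = 2(+1.919 − (+1.920))/0.0592 = −0.034.
The balanced reaction is Fe²⁺(aq) + Mg(s) → Fe(s) + Mg²⁺(aq), so Q = [Mg²⁺(aq)] / [Fe²⁺(aq)].
Isolating [Fe²⁺(aq)] in Q = 10^{−0.034} yields log [Fe²⁺(aq)] = −0.089, i.e. 0.81 M.

0.81 M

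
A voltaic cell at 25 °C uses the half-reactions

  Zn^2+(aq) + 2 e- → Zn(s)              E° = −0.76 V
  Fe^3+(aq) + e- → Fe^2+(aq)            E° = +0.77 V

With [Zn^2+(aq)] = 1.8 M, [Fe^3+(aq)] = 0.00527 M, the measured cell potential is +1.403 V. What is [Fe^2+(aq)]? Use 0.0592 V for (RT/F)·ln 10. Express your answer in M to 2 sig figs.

The Fe³⁺/Fe²⁺ couple has the larger reduction potential, so it is the cathode: E°cell = +0.77 − (−0.76) = +1.53 V and n = 2.
From the Nernst equation, log Q = n(E° − E)/0.0592 = 2·(+1.53 − (+1.403))/0.0592 = 4.291.
The balanced reaction is 2 Fe^3+(aq) + Zn(s) → 2 Fe^2+(aq) + Zn^2+(aq), so Q = ([Fe^2+(aq)]^2·[Zn^2+(aq)]) / [Fe^3+(aq)]^2.
Isolating [Fe^2+(aq)] in Q = 10^{4.291} yields log [Fe^2+(aq)] = −0.260, i.e. 0.55 M.

0.55 M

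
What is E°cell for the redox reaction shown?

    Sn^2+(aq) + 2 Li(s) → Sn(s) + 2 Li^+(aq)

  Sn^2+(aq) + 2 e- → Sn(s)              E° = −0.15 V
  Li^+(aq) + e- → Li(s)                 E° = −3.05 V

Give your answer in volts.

Sn^2+(aq) gains electrons, so the Sn²⁺/Sn couple is the cathode; the Li⁺/Li couple is the anode.
E°cell = E°(cathode) − E°(anode) = −0.15 − (−3.05) = +2.90 V.

+2.90 V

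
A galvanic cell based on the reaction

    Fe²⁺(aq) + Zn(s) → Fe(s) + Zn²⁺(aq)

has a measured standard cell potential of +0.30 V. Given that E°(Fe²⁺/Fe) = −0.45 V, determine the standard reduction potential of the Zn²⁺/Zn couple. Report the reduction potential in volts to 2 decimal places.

−0.75 V

In the reaction as written the Fe²⁺/Fe couple is reduced (cathode) and Zn²⁺/Zn is oxidized (anode), so E°cell = E°(Fe²⁺/Fe) − E°(Zn²⁺/Zn).
E°(Zn²⁺/Zn) = E°(cathode) − E°cell = −0.45 − (+0.30) = −0.75 V.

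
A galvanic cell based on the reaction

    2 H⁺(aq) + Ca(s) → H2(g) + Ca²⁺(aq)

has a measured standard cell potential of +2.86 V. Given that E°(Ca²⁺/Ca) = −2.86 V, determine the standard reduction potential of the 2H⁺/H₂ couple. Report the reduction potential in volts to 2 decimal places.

+0.00 V

In the reaction as written the 2H⁺/H₂ couple is reduced (cathode) and Ca²⁺/Ca is oxidized (anode), so E°cell = E°(2H⁺/H₂) − E°(Ca²⁺/Ca).
E°(2H⁺/H₂) = E°cell + E°(anode) = +2.86 + (−2.86) = +0.00 V.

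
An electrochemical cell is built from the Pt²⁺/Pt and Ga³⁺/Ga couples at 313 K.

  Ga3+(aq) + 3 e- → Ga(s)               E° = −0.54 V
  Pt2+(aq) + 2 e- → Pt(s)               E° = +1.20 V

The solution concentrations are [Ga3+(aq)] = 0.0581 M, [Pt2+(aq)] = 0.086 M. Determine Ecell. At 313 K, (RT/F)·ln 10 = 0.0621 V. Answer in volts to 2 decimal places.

Since E°(Pt²⁺/Pt) > E°(Ga³⁺/Ga), Pt²⁺/Pt serves as the cathode.
E°cell = E°cat − E°an = +1.20 − (−0.54) = +1.74 V; n = 6.
Balancing gives 3 Pt2+(aq) + 2 Ga(s) → 3 Pt(s) + 2 Ga3+(aq); hence Q = [Ga3+(aq)]^2 / [Pt2+(aq)]^3 = 5.31 (log Q = 0.725).
E = E° − (0.0621/n)·log Q = +1.74 − (0.0621/6)(0.725) = +1.73 V.

+1.73 V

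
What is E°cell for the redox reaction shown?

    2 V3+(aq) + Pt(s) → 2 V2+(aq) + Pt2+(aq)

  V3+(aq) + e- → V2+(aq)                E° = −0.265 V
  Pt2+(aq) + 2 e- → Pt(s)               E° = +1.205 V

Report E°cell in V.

−1.470 V

In the reaction as written, V3+(aq) is reduced (cathode) and Pt2+(aq) is produced by oxidation at the anode.
E°cell = E°(cathode) − E°(anode) = −0.265 − (+1.205) = −1.470 V.
The negative E°cell means the reaction is non-spontaneous in the direction written.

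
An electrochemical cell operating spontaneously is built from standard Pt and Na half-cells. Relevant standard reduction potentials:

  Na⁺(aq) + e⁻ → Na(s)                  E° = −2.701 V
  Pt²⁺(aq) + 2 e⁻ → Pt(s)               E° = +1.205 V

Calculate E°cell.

Of the two couples in this cell, the one with the more positive reduction potential is reduced at the cathode: here that is Pt²⁺/Pt (+1.205 V); Na⁺/Na (−2.701 V) is the anode.
E°cell = E°(cathode) − E°(anode) = +1.205 − (−2.701) = +3.906 V.

+3.906 V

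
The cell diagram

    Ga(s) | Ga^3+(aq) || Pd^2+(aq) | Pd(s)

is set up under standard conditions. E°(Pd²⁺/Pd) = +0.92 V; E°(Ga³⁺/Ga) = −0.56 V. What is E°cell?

+1.48 V

By convention the left-hand electrode in cell notation is the anode (oxidation) and the right-hand electrode is the cathode (reduction).
E°cell = E°(right) − E°(left) = +0.92 − (−0.56) = +1.48 V.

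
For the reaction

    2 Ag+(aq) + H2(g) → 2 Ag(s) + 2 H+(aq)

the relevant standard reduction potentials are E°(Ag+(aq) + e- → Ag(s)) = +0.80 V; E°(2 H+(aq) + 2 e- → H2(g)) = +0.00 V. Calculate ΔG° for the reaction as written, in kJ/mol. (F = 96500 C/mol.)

−154 kJ/mol

In the reaction as written Ag+(aq) is reduced, so the Ag⁺/Ag couple is the cathode and 2H⁺/H₂ is the anode.
E°cell = +0.80 − (+0.00) = +0.80 V; balancing electrons gives n = 2.
ΔG° = −nFE°cell = −(2)(96500)(+0.80) J/mol = −154 kJ/mol.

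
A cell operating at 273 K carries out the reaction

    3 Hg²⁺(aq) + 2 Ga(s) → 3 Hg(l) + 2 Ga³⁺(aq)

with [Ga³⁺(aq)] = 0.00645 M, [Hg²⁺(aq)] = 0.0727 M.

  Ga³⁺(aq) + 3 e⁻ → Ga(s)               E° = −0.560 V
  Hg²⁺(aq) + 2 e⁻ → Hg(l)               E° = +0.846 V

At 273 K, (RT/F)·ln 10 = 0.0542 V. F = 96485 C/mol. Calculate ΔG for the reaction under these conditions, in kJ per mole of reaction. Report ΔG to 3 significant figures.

With Hg²⁺/Hg reduced at the cathode, E°cell = +0.846 − (−0.560) = +1.406 V and n = 6.
Q = [Ga³⁺(aq)]^2 / [Hg²⁺(aq)]^3 = 0.108, so log Q = −0.965 and E = +1.406 − (0.0542/6)(−0.965) = +1.4147 V.
Finally ΔG = −nFE = −(6)(96485 C/mol)(+1.4147 V) = −819 kJ/mol.

−819 kJ/mol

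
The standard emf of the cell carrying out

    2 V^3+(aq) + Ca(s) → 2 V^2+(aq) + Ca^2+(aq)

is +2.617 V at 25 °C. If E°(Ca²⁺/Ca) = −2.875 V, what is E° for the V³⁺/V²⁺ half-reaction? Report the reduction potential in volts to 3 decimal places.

In the reaction as written the V³⁺/V²⁺ couple is reduced (cathode) and Ca²⁺/Ca is oxidized (anode), so E°cell = E°(V³⁺/V²⁺) − E°(Ca²⁺/Ca).
E°(V³⁺/V²⁺) = E°cell + E°(anode) = +2.617 + (−2.875) = −0.258 V.

−0.258 V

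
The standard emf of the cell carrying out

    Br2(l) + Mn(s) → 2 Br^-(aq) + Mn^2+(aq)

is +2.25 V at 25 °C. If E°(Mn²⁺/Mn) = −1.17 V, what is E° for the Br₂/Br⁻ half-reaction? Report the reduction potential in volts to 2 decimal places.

+1.08 V

In the reaction as written the Br₂/Br⁻ couple is reduced (cathode) and Mn²⁺/Mn is oxidized (anode), so E°cell = E°(Br₂/Br⁻) − E°(Mn²⁺/Mn).
E°(Br₂/Br⁻) = E°cell + E°(anode) = +2.25 + (−1.17) = +1.08 V.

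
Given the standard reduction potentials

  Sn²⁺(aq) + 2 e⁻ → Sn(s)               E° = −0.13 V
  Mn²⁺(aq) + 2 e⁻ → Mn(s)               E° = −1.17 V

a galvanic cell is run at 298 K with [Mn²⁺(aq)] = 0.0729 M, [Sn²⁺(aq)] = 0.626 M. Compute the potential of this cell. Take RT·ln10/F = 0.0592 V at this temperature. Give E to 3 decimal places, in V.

+1.068 V

Since E°(Sn²⁺/Sn) > E°(Mn²⁺/Mn), Sn²⁺/Sn serves as the cathode.
The standard potential is −0.13 − (−1.17) = +1.04 V and the balanced reaction transfers n = 2 electrons.
Balancing gives Sn²⁺(aq) + Mn(s) → Sn(s) + Mn²⁺(aq); hence Q = [Mn²⁺(aq)] / [Sn²⁺(aq)] = 0.116 (log Q = −0.934).
Applying E = E° − (RT ln10/nF)·log Q gives +1.04 − (0.0592/2)(−0.934) = +1.068 V.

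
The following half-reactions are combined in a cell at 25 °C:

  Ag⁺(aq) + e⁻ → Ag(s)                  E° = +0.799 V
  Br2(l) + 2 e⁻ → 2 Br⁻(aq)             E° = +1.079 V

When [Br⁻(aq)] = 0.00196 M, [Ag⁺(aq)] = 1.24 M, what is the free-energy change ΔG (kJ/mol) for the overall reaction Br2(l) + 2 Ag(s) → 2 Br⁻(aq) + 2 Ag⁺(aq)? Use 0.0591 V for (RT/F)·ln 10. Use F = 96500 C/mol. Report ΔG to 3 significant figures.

−83.9 kJ/mol

E°cell = +1.079 − (+0.799) = +0.280 V; the balanced reaction transfers n = 2 electrons.
The reaction quotient is [Br⁻(aq)]^2·[Ag⁺(aq)]^2 = 5.91×10^−6; by Nernst, E = +0.280 − (0.0591/2)(−5.229) = +0.4345 V.
Then ΔG = −nFE = −2 × 96500 × +0.4345 J/mol = −83.9 kJ/mol.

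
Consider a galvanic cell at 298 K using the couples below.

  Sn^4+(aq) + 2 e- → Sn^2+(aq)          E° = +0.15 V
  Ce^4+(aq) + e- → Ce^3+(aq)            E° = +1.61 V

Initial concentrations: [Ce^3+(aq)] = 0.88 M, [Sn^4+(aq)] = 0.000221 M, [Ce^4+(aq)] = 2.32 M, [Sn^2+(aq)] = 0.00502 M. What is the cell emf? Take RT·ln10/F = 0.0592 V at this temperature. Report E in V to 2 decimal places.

Since E°(Ce⁴⁺/Ce³⁺) > E°(Sn⁴⁺/Sn²⁺), Ce⁴⁺/Ce³⁺ serves as the cathode.
The standard potential is +1.61 − (+0.15) = +1.46 V and the balanced reaction transfers n = 2 electrons.
For the overall reaction 2 Ce^4+(aq) + Sn^2+(aq) → 2 Ce^3+(aq) + Sn^4+(aq), Q = ([Ce^3+(aq)]^2·[Sn^4+(aq)]) / ([Ce^4+(aq)]^2·[Sn^2+(aq)]) = 0.00633, giving log Q = −2.198.
Applying E = E° − (RT ln10/nF)·log Q gives +1.46 − (0.0592/2)(−2.198) = +1.53 V.

+1.53 V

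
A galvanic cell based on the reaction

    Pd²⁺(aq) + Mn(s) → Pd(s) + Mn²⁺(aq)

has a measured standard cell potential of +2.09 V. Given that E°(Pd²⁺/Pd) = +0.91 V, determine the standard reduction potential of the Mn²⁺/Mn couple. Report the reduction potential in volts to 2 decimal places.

−1.18 V

In the reaction as written the Pd²⁺/Pd couple is reduced (cathode) and Mn²⁺/Mn is oxidized (anode), so E°cell = E°(Pd²⁺/Pd) − E°(Mn²⁺/Mn).
E°(Mn²⁺/Mn) = E°(cathode) − E°cell = +0.91 − (+2.09) = −1.18 V.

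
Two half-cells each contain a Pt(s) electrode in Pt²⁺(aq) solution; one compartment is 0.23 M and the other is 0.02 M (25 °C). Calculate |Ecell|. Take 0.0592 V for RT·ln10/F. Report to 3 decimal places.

For a concentration cell E°cell = 0, since both electrodes use the same couple.
The compartment with the higher Pt²⁺(aq) concentration (0.23 M) acts as the cathode; ions are reduced there and produced at the dilute (0.02 M) anode.
With n = 2, Ecell = −(0.0592/2)·log([dilute]/[conc]) = −(0.0592/2)·log(0.02/0.23) = +0.031 V.

0.031 V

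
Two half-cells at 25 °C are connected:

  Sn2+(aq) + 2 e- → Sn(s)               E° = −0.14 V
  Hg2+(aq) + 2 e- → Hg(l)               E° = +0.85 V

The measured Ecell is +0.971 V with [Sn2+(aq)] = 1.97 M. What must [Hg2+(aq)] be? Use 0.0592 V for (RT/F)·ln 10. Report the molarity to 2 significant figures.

0.45 M

Hg²⁺/Hg is the cathode (higher E°); E°cell = +0.85 − (−0.14) = +0.99 V with n = 2.
Rearranging E = E° − (0.0592/n)·log Q gives log Q = 2(+0.99 − (+0.971))/0.0592 = 0.642.
The balanced reaction is Hg2+(aq) + Sn(s) → Hg(l) + Sn2+(aq), so Q = [Sn2+(aq)] / [Hg2+(aq)].
Solving for the unknown gives log [Hg2+(aq)] = −0.348, so [Hg2+(aq)] ≈ 0.45 M.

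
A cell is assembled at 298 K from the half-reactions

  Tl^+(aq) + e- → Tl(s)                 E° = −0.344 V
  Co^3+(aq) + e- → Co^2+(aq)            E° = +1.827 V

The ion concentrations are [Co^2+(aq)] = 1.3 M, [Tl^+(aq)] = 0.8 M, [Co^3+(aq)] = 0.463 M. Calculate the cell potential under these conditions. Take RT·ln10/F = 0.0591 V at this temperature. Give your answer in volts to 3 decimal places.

+2.150 V

Co³⁺/Co²⁺ is reduced (cathode, E° = +1.827 V) and Tl⁺/Tl is oxidized (anode).
E°cell = E°cat − E°an = +1.827 − (−0.344) = +2.171 V; n = 1.
For the overall reaction Co^3+(aq) + Tl(s) → Co^2+(aq) + Tl^+(aq), Q = ([Co^2+(aq)]·[Tl^+(aq)]) / [Co^3+(aq)] = 2.25, giving log Q = 0.351.
Applying E = E° − (RT ln10/nF)·log Q gives +2.171 − (0.0591/1)(0.351) = +2.150 V.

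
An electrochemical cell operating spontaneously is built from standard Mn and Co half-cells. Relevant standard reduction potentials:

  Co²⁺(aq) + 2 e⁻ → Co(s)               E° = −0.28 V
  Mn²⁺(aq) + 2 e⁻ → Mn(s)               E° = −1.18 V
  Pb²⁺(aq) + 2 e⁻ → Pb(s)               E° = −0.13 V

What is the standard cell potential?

+0.90 V

The Co²⁺/Co couple has the higher E°, so Co ion is reduced (cathode) and Mn is oxidized (anode).
E°cell = E°(cathode) − E°(anode) = −0.28 − (−1.18) = +0.90 V.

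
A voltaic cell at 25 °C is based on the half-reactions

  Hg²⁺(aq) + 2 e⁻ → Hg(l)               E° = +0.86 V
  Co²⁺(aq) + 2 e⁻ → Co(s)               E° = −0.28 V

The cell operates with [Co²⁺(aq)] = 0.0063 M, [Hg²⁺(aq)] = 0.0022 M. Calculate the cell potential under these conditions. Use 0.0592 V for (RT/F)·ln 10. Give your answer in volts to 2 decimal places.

Since E°(Hg²⁺/Hg) > E°(Co²⁺/Co), Hg²⁺/Hg serves as the cathode.
E°cell = +0.86 − (−0.28) = +1.14 V, with n = 2 electrons transferred.
Balancing gives Hg²⁺(aq) + Co(s) → Hg(l) + Co²⁺(aq); hence Q = [Co²⁺(aq)] / [Hg²⁺(aq)] = 2.86 (log Q = 0.457).
Applying E = E° − (RT ln10/nF)·log Q gives +1.14 − (0.0592/2)(0.457) = +1.13 V.

+1.13 V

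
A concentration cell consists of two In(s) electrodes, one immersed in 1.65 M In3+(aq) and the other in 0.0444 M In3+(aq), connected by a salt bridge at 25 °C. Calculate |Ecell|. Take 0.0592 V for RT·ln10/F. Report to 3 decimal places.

0.031 V

For a concentration cell E°cell = 0, since both electrodes use the same couple.
The compartment with the higher In3+(aq) concentration (1.65 M) acts as the cathode; ions are reduced there and produced at the dilute (0.0444 M) anode.
With n = 3, Ecell = −(0.0592/3)·log([dilute]/[conc]) = −(0.0592/3)·log(0.0444/1.65) = +0.031 V.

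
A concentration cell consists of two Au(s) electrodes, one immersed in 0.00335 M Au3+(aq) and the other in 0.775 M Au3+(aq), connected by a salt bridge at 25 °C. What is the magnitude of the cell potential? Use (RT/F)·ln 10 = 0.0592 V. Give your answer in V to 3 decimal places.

For a concentration cell E°cell = 0, since both electrodes use the same couple.
The compartment with the higher Au3+(aq) concentration (0.775 M) acts as the cathode; ions are reduced there and produced at the dilute (0.00335 M) anode.
With n = 3, Ecell = −(0.0592/3)·log([dilute]/[conc]) = −(0.0592/3)·log(0.00335/0.775) = +0.047 V.

0.047 V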